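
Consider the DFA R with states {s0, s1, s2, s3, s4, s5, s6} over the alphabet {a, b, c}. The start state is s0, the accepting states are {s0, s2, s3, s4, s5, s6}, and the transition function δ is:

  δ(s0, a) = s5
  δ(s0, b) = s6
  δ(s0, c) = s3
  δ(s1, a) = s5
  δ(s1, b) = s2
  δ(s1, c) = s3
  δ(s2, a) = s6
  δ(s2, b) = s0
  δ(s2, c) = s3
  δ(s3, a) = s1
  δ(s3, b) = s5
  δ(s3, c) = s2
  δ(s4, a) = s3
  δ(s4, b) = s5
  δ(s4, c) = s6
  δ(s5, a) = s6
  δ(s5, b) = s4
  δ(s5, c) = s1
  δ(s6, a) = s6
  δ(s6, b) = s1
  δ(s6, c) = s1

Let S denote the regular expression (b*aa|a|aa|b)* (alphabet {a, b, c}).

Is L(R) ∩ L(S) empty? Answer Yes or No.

The empty string ε is accepted by both R and S.
Hence L(R) ∩ L(S) ≠ ∅.

No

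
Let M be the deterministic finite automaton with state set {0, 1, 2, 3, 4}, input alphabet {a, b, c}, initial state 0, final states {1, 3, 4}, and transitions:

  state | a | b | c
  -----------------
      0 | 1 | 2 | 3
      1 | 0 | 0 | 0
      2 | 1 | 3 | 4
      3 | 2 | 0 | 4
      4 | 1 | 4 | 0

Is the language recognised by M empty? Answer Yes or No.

No

The string a is accepted: the run 0 → 1 ends in the accepting state 1.
Since at least one string is accepted, L(M) is not empty.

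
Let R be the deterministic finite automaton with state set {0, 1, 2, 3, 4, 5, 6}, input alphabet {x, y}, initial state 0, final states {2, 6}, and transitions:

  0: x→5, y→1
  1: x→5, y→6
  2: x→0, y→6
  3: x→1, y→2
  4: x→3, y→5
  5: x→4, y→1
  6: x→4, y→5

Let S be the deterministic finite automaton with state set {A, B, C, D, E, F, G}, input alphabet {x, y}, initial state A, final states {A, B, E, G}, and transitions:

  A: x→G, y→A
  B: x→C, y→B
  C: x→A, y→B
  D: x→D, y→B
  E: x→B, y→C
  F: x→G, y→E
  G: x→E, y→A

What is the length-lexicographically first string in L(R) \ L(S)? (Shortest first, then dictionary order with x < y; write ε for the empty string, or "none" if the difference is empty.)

The string yyxxy is accepted by R but not by S.
No shorter string lies in the difference, and yyxxy is the lexicographically first length-5 string in L(R) \ L(S).

yyxxy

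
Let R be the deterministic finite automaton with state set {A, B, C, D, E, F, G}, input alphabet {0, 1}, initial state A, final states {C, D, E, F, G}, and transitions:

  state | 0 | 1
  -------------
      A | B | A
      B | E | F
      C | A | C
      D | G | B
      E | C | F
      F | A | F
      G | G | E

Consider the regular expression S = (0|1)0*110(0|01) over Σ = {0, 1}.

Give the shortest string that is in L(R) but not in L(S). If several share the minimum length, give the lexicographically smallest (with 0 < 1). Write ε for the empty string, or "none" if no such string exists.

00

The string 00 is accepted by R but not by S.
No shorter string lies in the difference, and 00 is the lexicographically first length-2 string in L(R) \ L(S).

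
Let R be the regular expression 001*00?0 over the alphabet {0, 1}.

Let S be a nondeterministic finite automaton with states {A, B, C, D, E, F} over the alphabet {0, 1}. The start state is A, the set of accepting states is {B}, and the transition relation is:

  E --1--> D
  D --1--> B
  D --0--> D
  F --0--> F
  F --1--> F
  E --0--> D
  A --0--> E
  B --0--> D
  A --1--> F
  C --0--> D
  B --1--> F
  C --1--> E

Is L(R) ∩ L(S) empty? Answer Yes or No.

Converting the expression R to a DFA (subset construction, then merging equivalent states) gives the minimal DFA with states {r0, r1, r2, r3, r4, r5, r6}, start state r0, accepting states {r5, r6} and transitions r0: 0→r1, 1→r2; r1: 0→r3, 1→r2; r2: 0→r2, 1→r2; r3: 0→r4, 1→r3; r4: 0→r5, 1→r2; r5: 0→r6, 1→r2; r6: 0→r2, 1→r2.
Exploring the product automaton R × S from the start pair (r0, A), following both machines on each input symbol, reaches 14 state pairs: (r0, A), (r1, E), (r2, F), (r3, D), (r2, D), (r4, D), (r3, B), (r2, B), (r5, D), (r3, F), (r6, D), (r4, F), (r5, F), (r6, F).
R accepts in {r5, r6} and S accepts in {B}; no reachable pair has both components accepting, so no string drives both machines to acceptance simultaneously and L(R) ∩ L(S) = ∅.
So no string is accepted by both, and the intersection is empty.

Yes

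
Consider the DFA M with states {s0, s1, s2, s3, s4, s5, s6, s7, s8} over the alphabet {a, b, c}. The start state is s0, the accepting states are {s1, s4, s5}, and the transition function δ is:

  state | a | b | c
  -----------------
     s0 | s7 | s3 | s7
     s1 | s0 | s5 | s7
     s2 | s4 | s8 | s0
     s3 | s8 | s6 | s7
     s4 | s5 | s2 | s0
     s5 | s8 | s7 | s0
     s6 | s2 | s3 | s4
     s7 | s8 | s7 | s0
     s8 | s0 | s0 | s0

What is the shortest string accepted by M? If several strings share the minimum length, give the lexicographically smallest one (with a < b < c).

bbc

A breadth-first search from s0 reaches an accepting state first via the path s0 → s3 → s6 → s4 on input bbc.
No string of length < 3 is accepted (BFS exhausts all shorter strings without reaching an accepting state), and bbc is the lexicographically least accepting string of length 3.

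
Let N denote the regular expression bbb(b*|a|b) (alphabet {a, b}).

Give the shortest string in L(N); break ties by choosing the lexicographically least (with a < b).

By inspection of the expression, no string of length less than 3 matches, and bbb is the lexicographically first match of length 3.

bbb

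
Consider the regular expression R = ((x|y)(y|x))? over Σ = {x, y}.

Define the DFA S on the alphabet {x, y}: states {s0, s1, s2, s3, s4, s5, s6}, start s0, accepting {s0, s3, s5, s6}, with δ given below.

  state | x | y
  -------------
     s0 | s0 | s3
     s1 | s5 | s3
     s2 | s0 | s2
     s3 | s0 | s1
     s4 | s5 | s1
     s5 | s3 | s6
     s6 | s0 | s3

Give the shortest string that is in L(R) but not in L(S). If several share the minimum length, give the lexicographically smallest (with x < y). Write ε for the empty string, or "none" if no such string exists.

The string yy is accepted by R but not by S.
No shorter string lies in the difference, and yy is the lexicographically first length-2 string in L(R) \ L(S).

yy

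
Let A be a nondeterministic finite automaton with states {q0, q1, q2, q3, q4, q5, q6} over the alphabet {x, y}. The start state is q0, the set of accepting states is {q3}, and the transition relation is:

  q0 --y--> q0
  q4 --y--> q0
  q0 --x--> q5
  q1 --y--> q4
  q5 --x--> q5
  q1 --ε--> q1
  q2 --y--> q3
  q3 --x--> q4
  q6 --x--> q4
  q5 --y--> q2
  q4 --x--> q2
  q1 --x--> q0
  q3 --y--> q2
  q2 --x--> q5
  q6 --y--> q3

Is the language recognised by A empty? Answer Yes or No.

No

The string xyy is accepted: the run q0 → q5 → q2 → q3 ends in the accepting state q3.
Since at least one string is accepted, L(A) is not empty.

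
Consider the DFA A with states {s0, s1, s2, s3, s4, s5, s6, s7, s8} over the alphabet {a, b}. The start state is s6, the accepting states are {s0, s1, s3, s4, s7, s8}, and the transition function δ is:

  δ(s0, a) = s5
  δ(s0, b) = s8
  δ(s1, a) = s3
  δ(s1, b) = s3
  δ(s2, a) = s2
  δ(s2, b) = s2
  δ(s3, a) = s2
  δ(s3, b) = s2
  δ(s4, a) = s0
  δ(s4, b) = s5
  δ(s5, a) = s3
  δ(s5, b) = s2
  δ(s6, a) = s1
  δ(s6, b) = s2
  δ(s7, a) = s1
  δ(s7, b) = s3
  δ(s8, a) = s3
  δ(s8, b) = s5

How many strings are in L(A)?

The useful subgraph on states {s1, s3, s6} is acyclic, so L(A) is finite; the longest accepting path visits 3 useful states, giving maximum string length 2.
Counting accepting paths from s6 by length: 1 of length 1, 2 of length 2. Total 3.

3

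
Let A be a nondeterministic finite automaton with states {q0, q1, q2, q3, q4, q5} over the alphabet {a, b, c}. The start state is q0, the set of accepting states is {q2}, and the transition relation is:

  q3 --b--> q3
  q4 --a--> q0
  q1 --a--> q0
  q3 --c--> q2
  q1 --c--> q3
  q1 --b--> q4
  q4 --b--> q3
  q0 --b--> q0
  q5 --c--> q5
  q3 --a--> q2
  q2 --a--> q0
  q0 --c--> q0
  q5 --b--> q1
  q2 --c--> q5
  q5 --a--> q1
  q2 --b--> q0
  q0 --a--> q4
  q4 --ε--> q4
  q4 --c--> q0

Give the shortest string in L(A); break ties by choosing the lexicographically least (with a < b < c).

A breadth-first search from q0 reaches an accepting state first via the path q0 → q4 → q3 → q2 on input aba.
No string of length < 3 is accepted (BFS exhausts all shorter strings without reaching an accepting state), and aba is the lexicographically least accepting string of length 3.

aba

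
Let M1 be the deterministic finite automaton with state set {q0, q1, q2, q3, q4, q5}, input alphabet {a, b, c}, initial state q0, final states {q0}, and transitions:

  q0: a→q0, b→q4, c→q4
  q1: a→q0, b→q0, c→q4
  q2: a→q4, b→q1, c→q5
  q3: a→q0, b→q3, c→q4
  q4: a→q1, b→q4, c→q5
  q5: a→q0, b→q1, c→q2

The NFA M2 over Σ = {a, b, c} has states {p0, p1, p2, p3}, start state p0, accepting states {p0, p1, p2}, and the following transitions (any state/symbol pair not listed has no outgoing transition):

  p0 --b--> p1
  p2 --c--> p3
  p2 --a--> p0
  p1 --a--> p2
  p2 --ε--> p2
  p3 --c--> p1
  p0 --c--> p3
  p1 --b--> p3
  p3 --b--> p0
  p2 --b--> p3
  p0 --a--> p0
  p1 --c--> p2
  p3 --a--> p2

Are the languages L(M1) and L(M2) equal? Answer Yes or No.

The string bab is accepted by M1 but rejected by M2.
So L(M1) ≠ L(M2).

No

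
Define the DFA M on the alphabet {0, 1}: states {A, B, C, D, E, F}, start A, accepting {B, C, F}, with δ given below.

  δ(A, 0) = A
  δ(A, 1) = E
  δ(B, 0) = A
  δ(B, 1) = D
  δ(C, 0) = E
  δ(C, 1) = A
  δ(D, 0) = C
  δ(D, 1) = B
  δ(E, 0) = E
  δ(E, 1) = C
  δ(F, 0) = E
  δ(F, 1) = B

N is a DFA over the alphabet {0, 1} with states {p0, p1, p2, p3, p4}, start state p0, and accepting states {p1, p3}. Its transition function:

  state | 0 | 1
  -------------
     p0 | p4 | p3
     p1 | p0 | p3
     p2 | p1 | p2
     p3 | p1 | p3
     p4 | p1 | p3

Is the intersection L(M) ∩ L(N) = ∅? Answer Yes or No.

No

The string 11 is accepted by both M and N.
Hence L(M) ∩ L(N) ≠ ∅.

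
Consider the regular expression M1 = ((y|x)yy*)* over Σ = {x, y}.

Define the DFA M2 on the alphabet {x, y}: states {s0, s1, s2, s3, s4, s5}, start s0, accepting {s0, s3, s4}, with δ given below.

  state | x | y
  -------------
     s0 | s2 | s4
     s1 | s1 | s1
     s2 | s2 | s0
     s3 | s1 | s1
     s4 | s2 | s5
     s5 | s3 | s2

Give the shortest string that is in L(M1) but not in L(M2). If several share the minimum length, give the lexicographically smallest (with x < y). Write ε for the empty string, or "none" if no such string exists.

yy

The string yy is accepted by M1 but not by M2.
No shorter string lies in the difference, and yy is the lexicographically first length-2 string in L(M1) \ L(M2).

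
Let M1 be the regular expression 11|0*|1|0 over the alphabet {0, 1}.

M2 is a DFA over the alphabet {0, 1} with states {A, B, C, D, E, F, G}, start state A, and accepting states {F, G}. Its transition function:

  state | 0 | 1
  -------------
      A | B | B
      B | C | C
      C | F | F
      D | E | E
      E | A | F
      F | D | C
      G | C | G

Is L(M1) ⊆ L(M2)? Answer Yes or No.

The empty string ε is in L(M1) but not in L(M2).
So L(M1) ⊄ L(M2).

No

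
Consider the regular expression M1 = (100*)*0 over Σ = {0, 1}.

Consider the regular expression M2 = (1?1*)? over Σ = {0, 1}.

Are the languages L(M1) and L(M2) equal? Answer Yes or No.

No

The string 0 is accepted by M1 but rejected by M2.
So L(M1) ≠ L(M2).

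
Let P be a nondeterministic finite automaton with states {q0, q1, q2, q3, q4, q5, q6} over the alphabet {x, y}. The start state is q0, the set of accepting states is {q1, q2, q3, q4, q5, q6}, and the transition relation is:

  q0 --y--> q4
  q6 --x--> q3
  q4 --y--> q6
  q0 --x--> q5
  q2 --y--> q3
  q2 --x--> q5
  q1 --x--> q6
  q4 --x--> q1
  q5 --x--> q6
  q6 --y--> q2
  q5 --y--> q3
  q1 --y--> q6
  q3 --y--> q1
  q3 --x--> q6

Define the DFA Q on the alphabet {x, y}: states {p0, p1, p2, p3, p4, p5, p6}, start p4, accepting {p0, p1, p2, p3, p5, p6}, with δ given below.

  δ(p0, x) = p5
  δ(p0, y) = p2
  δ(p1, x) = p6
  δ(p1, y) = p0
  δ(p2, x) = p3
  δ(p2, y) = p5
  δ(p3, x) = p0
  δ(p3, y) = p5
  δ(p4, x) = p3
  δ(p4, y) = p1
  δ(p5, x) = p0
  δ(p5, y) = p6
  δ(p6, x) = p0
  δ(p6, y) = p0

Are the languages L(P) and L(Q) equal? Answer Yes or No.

Exploring the product automaton P × Q from the start pair (q0, p4), following both machines on each input symbol, reaches 7 state pairs: (q0, p4), (q5, p3), (q4, p1), (q6, p0), (q3, p5), (q1, p6), (q2, p2).
P accepts in {q1, q2, q3, q4, q5, q6} and Q accepts in {p0, p1, p2, p3, p5, p6}. In every reachable pair the two components are either both accepting — (q5, p3), (q4, p1), (q6, p0), (q3, p5), (q1, p6), (q2, p2) — or both non-accepting, so no string is accepted by exactly one of the machines: L(P) \ L(Q) and L(Q) \ L(P) are both empty.
Hence every string is accepted by P iff it is accepted by Q, and the two languages coincide.

Yes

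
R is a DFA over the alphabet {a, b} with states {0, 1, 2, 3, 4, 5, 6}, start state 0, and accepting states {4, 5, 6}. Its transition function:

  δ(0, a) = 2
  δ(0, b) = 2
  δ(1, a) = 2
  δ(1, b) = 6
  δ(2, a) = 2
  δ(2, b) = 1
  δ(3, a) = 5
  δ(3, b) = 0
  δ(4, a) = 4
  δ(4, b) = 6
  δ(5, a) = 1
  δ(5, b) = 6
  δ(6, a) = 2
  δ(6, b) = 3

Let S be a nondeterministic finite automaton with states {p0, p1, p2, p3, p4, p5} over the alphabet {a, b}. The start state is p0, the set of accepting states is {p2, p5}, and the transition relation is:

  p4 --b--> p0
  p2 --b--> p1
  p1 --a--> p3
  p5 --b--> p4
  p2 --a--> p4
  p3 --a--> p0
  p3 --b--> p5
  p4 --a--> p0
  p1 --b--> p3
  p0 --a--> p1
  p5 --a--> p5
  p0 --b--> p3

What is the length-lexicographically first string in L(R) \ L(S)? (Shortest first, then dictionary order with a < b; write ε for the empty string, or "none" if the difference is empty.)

bbb

The string bbb is accepted by R but not by S.
No shorter string lies in the difference, and bbb is the lexicographically first length-3 string in L(R) \ L(S).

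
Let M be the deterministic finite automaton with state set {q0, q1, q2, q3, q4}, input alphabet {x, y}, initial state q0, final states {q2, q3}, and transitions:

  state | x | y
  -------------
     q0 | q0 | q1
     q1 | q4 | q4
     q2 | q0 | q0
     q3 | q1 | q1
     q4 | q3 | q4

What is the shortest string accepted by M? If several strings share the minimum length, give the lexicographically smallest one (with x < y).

A breadth-first search from q0 reaches an accepting state first via the path q0 → q1 → q4 → q3 on input yxx.
No string of length < 3 is accepted (BFS exhausts all shorter strings without reaching an accepting state), and yxx is the lexicographically least accepting string of length 3.

yxx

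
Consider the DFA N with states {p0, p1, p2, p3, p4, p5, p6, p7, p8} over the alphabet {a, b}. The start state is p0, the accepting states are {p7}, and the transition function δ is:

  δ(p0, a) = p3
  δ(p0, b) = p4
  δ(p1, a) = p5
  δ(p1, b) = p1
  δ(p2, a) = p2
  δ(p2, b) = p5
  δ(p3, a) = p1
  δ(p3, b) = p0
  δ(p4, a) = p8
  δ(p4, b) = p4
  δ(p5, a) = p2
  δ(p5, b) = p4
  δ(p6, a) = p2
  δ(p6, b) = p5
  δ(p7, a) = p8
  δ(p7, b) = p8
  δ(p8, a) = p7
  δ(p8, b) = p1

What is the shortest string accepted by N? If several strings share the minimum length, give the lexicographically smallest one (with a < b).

baa

A breadth-first search from p0 reaches an accepting state first via the path p0 → p4 → p8 → p7 on input baa.
No string of length < 3 is accepted (BFS exhausts all shorter strings without reaching an accepting state), and baa is the lexicographically least accepting string of length 3.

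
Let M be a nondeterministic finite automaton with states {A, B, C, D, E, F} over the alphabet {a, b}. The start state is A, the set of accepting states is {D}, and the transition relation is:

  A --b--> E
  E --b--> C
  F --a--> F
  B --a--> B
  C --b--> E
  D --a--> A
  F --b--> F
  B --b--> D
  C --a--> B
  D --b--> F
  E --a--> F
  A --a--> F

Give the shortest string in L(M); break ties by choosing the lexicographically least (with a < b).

A breadth-first search from A reaches an accepting state first via the path A → E → C → B → D on input bbab.
No string of length < 4 is accepted (BFS exhausts all shorter strings without reaching an accepting state), and bbab is the lexicographically least accepting string of length 4.

bbab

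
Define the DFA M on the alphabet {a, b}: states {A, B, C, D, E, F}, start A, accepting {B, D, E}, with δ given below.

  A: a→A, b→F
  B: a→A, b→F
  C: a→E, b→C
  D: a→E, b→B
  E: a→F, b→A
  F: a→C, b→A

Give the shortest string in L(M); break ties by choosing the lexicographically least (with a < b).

baa

A breadth-first search from A reaches an accepting state first via the path A → F → C → E on input baa.
No string of length < 3 is accepted (BFS exhausts all shorter strings without reaching an accepting state), and baa is the lexicographically least accepting string of length 3.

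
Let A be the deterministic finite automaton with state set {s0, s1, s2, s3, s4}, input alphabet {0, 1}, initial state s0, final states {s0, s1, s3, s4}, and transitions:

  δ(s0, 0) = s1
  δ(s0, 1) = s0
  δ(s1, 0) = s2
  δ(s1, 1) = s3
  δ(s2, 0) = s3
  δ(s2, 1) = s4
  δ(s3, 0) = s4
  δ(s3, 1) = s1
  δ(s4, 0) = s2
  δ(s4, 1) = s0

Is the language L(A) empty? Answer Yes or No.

The empty string ε is accepted: the run s0 ends in the accepting state s0.
Since at least one string is accepted, L(A) is not empty.

No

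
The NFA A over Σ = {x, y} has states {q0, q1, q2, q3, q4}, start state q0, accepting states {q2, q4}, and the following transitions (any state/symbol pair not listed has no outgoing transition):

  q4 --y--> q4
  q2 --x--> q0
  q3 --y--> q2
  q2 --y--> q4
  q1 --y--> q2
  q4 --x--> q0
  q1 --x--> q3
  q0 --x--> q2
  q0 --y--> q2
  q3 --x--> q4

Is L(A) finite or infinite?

infinite

State q0 is reachable from the start and can reach an accepting state, and it lies on the cycle q0 → q2 → q0.
Traversing that cycle any number of times yields accepted strings of unbounded length, so the language is infinite.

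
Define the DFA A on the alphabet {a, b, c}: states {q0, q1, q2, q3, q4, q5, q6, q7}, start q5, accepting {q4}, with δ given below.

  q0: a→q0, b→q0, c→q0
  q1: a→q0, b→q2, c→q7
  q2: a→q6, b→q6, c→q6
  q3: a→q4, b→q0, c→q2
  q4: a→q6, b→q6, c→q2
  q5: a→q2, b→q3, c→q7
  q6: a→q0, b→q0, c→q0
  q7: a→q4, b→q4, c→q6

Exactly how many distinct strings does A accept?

3

The useful subgraph on states {q3, q4, q5, q7} is acyclic, so L(A) is finite; the longest accepting path visits 3 useful states, giving maximum string length 2.
Counting accepting paths from q5 by length: 3 of length 2. Total 3.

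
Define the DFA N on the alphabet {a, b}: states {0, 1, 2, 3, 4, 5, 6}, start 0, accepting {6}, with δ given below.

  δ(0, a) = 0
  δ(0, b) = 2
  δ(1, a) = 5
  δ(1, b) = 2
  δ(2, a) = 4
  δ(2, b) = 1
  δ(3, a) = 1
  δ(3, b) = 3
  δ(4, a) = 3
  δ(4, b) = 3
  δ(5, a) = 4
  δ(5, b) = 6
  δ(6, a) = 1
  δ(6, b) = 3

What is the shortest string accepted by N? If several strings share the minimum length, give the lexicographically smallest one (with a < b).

bbab

A breadth-first search from 0 reaches an accepting state first via the path 0 → 2 → 1 → 5 → 6 on input bbab.
No string of length < 4 is accepted (BFS exhausts all shorter strings without reaching an accepting state), and bbab is the lexicographically least accepting string of length 4.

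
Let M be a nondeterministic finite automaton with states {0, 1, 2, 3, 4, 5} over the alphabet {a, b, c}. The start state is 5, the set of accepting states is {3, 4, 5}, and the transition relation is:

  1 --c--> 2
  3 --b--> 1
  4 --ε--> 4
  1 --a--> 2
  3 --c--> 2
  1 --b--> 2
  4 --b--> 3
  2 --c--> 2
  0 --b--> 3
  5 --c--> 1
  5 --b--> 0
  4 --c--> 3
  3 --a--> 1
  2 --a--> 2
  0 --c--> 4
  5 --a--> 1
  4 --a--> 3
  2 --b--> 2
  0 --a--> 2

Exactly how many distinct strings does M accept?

6

The useful subgraph on states {0, 3, 4, 5} is acyclic, so L(M) is finite; the longest accepting path visits 4 useful states, giving maximum string length 3.
Counting accepting paths from 5 by length: 1 of length 0, 2 of length 2, 3 of length 3. Total 6.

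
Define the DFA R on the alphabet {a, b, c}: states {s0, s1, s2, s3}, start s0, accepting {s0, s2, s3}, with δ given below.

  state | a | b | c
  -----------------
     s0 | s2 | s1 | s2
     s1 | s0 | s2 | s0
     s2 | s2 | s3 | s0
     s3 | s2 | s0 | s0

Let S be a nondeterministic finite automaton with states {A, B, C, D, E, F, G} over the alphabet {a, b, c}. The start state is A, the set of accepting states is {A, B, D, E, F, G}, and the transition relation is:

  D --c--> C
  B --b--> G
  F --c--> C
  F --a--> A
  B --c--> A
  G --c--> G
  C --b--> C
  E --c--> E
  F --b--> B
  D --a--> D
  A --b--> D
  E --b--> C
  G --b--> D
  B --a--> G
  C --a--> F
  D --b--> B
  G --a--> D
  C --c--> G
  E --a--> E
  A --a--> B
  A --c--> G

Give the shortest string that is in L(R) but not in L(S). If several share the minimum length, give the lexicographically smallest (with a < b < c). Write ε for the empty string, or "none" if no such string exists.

bc

The string bc is accepted by R but not by S.
No shorter string lies in the difference, and bc is the lexicographically first length-2 string in L(R) \ L(S).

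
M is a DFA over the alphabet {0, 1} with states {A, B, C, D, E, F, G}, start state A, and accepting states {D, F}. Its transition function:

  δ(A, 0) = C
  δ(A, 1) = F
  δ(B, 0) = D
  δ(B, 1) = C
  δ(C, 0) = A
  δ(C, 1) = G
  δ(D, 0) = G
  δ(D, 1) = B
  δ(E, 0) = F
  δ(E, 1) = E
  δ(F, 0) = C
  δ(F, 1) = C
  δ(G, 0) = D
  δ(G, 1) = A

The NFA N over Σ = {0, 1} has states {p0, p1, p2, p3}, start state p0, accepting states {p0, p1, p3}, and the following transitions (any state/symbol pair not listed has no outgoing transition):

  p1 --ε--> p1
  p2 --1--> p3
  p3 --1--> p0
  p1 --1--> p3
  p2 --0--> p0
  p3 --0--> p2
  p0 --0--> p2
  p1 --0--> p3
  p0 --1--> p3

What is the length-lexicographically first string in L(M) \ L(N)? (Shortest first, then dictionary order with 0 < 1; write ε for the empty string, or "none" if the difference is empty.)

010

The string 010 is accepted by M but not by N.
No shorter string lies in the difference, and 010 is the lexicographically first length-3 string in L(M) \ L(N).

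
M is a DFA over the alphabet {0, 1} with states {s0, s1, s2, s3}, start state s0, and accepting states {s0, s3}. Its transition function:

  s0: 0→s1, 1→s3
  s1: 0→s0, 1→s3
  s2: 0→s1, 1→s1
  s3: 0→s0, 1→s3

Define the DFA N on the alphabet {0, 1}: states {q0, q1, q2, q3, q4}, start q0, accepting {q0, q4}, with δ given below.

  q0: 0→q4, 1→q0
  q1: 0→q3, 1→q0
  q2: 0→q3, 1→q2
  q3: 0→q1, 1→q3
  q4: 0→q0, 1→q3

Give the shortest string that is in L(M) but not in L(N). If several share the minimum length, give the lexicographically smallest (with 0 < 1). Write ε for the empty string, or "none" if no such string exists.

The string 01 is accepted by M but not by N.
No shorter string lies in the difference, and 01 is the lexicographically first length-2 string in L(M) \ L(N).

01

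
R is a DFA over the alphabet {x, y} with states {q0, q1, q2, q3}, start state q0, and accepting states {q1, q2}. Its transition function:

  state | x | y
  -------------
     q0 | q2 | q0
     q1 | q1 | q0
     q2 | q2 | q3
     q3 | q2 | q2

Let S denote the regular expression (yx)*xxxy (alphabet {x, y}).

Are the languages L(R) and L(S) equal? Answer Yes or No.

No

The string x is accepted by R but rejected by S.
So L(R) ≠ L(S).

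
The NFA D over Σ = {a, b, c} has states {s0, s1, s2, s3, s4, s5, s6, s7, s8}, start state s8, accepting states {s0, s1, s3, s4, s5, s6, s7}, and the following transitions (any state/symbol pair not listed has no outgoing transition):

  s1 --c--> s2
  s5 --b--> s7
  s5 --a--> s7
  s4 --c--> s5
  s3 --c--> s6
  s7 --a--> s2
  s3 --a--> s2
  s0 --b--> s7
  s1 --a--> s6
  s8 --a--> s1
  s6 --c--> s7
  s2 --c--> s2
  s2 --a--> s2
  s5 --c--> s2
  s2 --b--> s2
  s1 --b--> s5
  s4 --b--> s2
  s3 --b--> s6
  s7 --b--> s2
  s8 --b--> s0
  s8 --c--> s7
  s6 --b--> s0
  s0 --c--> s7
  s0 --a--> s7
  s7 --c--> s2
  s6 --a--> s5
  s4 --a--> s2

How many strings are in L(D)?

18

The useful subgraph on states {s0, s1, s5, s6, s7, s8} is acyclic, so L(D) is finite; the longest accepting path visits 5 useful states, giving maximum string length 4.
Counting accepting paths from s8 by length: 3 of length 1, 5 of length 2, 5 of length 3, 5 of length 4. Total 18.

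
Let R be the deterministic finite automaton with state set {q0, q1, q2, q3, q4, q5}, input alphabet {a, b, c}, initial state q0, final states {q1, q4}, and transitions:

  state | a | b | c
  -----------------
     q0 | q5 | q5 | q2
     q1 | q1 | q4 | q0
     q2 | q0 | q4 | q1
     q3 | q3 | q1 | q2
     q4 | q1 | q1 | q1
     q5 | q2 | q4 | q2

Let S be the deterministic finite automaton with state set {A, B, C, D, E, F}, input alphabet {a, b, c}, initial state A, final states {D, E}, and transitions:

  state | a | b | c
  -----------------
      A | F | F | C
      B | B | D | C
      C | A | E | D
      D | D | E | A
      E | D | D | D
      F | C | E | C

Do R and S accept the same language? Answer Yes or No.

Exploring the product automaton R × S from the start pair (q0, A), following both machines on each input symbol, reaches 5 state pairs: (q0, A), (q5, F), (q2, C), (q4, E), (q1, D).
R accepts in {q1, q4} and S accepts in {D, E}. In every reachable pair the two components are either both accepting — (q4, E), (q1, D) — or both non-accepting, so no string is accepted by exactly one of the machines: L(R) \ L(S) and L(S) \ L(R) are both empty.
Hence every string is accepted by R iff it is accepted by S, and the two languages coincide.

Yes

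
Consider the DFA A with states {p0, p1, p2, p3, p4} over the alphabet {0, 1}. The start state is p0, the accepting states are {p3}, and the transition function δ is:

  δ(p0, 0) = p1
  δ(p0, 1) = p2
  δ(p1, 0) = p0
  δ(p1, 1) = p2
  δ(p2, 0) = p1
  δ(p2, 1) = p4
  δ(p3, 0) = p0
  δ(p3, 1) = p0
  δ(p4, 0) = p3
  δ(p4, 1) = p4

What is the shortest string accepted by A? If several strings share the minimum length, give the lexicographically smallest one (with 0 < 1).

A breadth-first search from p0 reaches an accepting state first via the path p0 → p2 → p4 → p3 on input 110.
No string of length < 3 is accepted (BFS exhausts all shorter strings without reaching an accepting state), and 110 is the lexicographically least accepting string of length 3.

110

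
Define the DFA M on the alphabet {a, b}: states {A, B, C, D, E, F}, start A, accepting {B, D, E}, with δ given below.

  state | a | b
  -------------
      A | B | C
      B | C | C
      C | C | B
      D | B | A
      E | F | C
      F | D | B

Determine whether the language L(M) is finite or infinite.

infinite

State B is reachable from the start and can reach an accepting state, and it lies on the cycle B → C → B.
Traversing that cycle any number of times yields accepted strings of unbounded length, so the language is infinite.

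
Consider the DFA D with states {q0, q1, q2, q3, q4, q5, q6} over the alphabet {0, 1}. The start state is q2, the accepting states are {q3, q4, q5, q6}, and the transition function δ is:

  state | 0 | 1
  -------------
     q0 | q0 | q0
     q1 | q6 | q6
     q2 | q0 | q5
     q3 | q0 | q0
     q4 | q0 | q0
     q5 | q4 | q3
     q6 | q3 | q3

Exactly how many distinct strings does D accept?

3

The useful subgraph on states {q2, q3, q4, q5} is acyclic, so L(D) is finite; the longest accepting path visits 3 useful states, giving maximum string length 2.
Counting accepting paths from q2 by length: 1 of length 1, 2 of length 2. Total 3.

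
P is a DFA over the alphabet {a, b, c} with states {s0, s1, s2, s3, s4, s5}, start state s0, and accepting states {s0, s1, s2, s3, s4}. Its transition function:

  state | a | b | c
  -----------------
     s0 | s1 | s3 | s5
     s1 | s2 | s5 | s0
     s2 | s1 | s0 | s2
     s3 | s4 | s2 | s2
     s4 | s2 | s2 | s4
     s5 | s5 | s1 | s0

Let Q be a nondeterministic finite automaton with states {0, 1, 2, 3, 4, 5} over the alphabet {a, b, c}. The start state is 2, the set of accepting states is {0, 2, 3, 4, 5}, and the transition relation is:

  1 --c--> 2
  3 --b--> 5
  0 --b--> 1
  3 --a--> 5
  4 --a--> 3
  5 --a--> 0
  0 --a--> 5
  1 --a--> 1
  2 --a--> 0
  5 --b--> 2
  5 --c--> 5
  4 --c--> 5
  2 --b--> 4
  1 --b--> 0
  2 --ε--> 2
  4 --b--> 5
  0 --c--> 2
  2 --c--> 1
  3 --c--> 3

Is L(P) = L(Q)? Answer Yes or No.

Yes

Exploring the product automaton P × Q from the start pair (s0, 2), following both machines on each input symbol, reaches 6 state pairs: (s0, 2), (s1, 0), (s3, 4), (s5, 1), (s2, 5), (s4, 3).
P accepts in {s0, s1, s2, s3, s4} and Q accepts in {0, 2, 3, 4, 5}. In every reachable pair the two components are either both accepting — (s0, 2), (s1, 0), (s3, 4), (s2, 5), (s4, 3) — or both non-accepting, so no string is accepted by exactly one of the machines: L(P) \ L(Q) and L(Q) \ L(P) are both empty.
Hence every string is accepted by P iff it is accepted by Q, and the two languages coincide.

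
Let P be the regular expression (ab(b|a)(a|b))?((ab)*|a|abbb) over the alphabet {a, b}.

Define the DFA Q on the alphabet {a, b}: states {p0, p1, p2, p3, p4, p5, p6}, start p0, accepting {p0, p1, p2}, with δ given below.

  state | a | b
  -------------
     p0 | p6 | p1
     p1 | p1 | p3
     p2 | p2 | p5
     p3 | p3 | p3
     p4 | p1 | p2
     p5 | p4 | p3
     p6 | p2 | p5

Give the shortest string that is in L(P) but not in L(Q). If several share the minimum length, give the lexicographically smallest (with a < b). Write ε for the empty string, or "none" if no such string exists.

The string a is accepted by P but not by Q.
No shorter string lies in the difference, and a is the lexicographically first length-1 string in L(P) \ L(Q).

a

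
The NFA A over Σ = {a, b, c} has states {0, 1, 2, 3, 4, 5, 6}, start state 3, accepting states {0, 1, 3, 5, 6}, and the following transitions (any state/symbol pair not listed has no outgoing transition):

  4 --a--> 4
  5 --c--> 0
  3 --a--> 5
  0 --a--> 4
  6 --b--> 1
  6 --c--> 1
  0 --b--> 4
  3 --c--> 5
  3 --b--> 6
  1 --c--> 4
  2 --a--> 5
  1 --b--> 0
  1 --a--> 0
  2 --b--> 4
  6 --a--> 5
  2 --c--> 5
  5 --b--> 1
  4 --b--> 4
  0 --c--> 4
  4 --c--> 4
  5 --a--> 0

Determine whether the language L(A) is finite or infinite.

The useful states (reachable from 3 and able to reach an accepting state) are {0, 1, 3, 5, 6}.
Restricted to these states the transition graph has no cycle, so every accepting path has bounded length and L is finite.

finite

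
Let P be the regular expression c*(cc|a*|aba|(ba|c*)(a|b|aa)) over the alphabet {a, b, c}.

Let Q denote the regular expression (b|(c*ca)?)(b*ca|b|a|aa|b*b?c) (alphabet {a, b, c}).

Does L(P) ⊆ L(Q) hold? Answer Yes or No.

The empty string ε is in L(P) but not in L(Q).
So L(P) ⊄ L(Q).

No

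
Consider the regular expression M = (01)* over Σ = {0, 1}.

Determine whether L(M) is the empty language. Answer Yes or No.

No

The empty string ε matches the expression, so it belongs to L(M).
Since L(M) contains at least one string, it is not empty.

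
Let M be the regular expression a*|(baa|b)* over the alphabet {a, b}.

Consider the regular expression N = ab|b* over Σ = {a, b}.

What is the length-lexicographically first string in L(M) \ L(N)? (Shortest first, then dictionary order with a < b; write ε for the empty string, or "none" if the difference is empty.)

The string a is accepted by M but not by N.
No shorter string lies in the difference, and a is the lexicographically first length-1 string in L(M) \ L(N).

a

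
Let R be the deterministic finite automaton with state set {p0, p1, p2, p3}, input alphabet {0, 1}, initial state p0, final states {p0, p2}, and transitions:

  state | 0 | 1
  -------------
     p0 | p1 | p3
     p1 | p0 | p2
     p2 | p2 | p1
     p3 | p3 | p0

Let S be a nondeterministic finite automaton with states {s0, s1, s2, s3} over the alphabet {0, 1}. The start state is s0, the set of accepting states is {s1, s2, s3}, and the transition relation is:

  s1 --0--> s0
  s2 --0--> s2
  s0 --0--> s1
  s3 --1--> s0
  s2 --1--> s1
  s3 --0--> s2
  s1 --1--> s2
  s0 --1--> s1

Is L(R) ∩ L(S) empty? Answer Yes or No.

No

The string 01 is accepted by both R and S.
Hence L(R) ∩ L(S) ≠ ∅.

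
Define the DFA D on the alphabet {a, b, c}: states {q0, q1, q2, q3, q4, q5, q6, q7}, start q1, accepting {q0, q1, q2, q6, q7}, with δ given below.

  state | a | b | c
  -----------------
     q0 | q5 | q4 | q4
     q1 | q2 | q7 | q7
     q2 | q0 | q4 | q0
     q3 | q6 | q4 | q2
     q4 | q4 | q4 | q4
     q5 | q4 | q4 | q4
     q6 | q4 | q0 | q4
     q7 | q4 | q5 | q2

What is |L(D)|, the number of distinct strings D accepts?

12

The useful subgraph on states {q0, q1, q2, q7} is acyclic, so L(D) is finite; the longest accepting path visits 4 useful states, giving maximum string length 3.
Counting accepting paths from q1 by length: 1 of length 0, 3 of length 1, 4 of length 2, 4 of length 3. Total 12.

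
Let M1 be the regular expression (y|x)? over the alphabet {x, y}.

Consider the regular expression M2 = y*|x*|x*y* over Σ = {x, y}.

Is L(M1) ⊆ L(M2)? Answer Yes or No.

Converting the expression M1 to a DFA (subset construction, then merging equivalent states) gives the minimal DFA with states {r0, r1, r2}, start state r0, accepting states {r0, r1} and transitions r0: x→r1, y→r1; r1: x→r2, y→r2; r2: x→r2, y→r2.
Converting the expression M2 to a DFA (subset construction, then merging equivalent states) gives the minimal DFA with states {t0, t1, t2}, start state t0, accepting states {t0, t1} and transitions t0: x→t0, y→t1; t1: x→t2, y→t1; t2: x→t2, y→t2.
Exploring the product automaton M1 × M2 from the start pair (r0, t0), following both machines on each input symbol, reaches 6 state pairs: (r0, t0), (r1, t0), (r1, t1), (r2, t0), (r2, t1), (r2, t2).
M1 accepts in {r0, r1} and M2 accepts in {t0, t1}. The reachable pairs whose M1-component is accepting are (r0, t0), (r1, t0), (r1, t1); in each of them the M2-component is accepting too, so the product for L(M1) \ L(M2) (M1-component accepting, M2-component rejecting) has no reachable accepting pair and the difference is empty.
Hence every string in L(M1) is also in L(M2).

Yes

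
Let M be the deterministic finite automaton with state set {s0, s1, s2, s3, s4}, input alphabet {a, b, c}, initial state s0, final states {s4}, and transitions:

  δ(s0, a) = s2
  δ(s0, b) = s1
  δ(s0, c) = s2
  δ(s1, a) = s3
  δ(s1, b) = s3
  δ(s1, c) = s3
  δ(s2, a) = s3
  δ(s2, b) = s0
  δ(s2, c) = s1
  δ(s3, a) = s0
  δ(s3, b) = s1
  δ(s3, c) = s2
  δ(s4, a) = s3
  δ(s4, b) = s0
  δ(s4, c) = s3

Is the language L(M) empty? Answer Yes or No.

The states reachable from the start state are {s0, s1, s2, s3}.
None of the accepting states {s4} is reachable, so no string is accepted and L(M) = ∅.

Yes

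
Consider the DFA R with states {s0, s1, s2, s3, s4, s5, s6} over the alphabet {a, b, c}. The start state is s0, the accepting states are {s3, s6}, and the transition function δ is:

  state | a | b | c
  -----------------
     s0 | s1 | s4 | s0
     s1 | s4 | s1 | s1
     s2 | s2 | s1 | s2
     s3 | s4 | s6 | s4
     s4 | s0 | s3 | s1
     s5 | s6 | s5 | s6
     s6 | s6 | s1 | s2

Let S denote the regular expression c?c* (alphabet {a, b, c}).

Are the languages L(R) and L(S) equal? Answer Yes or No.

No

The string bb is accepted by R but rejected by S.
So L(R) ≠ L(S).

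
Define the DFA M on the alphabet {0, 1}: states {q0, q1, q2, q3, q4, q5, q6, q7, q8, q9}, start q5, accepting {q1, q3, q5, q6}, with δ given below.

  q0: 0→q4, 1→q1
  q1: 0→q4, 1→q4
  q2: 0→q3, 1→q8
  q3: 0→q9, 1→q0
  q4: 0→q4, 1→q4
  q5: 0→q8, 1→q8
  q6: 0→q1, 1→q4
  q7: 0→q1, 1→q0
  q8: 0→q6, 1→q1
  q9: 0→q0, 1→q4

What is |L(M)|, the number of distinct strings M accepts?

The useful subgraph on states {q1, q5, q6, q8} is acyclic, so L(M) is finite; the longest accepting path visits 4 useful states, giving maximum string length 3.
Counting accepting paths from q5 by length: 1 of length 0, 4 of length 2, 2 of length 3. Total 7.

7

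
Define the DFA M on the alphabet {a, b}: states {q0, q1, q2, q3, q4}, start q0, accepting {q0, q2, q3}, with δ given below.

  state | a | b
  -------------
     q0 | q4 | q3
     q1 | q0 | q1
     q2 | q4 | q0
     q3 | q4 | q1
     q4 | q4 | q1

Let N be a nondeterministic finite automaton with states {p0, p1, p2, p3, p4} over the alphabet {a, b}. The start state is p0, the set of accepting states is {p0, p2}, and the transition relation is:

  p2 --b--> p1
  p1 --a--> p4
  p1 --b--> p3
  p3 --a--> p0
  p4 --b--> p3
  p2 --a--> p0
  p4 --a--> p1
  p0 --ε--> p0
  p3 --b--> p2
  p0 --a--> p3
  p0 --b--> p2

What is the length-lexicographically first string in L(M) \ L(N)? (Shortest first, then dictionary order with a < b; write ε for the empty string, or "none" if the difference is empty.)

The string bba is accepted by M but not by N.
No shorter string lies in the difference, and bba is the lexicographically first length-3 string in L(M) \ L(N).

bba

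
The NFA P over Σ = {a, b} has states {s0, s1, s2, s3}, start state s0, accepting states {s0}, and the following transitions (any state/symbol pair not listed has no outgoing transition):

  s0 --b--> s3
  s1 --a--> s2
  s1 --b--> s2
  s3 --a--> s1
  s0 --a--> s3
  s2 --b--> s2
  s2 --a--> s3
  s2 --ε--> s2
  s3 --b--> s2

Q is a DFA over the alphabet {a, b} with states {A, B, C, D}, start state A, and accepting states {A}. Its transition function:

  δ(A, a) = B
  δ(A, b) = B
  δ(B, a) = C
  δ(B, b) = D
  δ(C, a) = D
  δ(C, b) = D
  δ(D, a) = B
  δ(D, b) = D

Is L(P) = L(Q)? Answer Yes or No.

Yes

Exploring the product automaton P × Q from the start pair (s0, A), following both machines on each input symbol, reaches 4 state pairs: (s0, A), (s3, B), (s1, C), (s2, D).
P accepts in {s0} and Q accepts in {A}. In every reachable pair the two components are either both accepting — (s0, A) — or both non-accepting, so no string is accepted by exactly one of the machines: L(P) \ L(Q) and L(Q) \ L(P) are both empty.
Hence every string is accepted by P iff it is accepted by Q, and the two languages coincide.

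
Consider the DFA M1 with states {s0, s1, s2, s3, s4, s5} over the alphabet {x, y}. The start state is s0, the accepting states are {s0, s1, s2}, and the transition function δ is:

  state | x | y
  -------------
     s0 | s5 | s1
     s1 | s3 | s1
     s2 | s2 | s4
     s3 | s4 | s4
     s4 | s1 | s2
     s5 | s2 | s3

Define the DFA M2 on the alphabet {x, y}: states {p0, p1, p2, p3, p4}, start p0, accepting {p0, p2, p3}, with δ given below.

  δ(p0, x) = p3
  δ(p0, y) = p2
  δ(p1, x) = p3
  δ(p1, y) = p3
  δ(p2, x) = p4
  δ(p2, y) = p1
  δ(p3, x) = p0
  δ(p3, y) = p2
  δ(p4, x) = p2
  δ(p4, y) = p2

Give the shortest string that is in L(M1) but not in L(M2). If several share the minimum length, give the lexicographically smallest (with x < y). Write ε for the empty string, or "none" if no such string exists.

yy

The string yy is accepted by M1 but not by M2.
No shorter string lies in the difference, and yy is the lexicographically first length-2 string in L(M1) \ L(M2).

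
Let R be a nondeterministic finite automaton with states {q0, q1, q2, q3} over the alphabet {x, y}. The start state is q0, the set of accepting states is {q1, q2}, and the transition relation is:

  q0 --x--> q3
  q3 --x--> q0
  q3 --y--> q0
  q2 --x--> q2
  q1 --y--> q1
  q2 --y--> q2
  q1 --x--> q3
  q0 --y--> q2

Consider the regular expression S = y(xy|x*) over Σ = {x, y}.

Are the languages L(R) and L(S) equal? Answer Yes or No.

No

The string yy is accepted by R but rejected by S.
So L(R) ≠ L(S).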